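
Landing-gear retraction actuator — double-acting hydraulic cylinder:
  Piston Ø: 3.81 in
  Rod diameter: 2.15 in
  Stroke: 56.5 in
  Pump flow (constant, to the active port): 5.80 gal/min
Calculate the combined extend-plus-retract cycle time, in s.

Cap-side area A_cap = π/4 × (3.81 in)² = 11.40 in^2
Rod-side annular area A_ann = π/4 × (3.81² − 2.15²) = 7.770 in^2
t_ext = A_cap·L/Q = 28.85 s
t_ret = A_ann·L/Q = 19.66 s
t_cycle = t_ext + t_ret

t ≈ 48.5 s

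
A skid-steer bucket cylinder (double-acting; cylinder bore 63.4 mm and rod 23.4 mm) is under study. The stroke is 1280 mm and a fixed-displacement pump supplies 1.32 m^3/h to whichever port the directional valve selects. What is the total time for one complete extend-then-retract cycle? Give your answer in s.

Cap-side area A_cap = π/4 × (63.4 mm)² = 3157 mm^2
Rod-side annular area A_ann = π/4 × (63.4² − 23.4²) = 2727 mm^2
t_ext = A_cap·L/Q = 11.02 s
t_ret = A_ann·L/Q = 9.519 s
t_cycle = t_ext + t_ret

t ≈ 20.5 s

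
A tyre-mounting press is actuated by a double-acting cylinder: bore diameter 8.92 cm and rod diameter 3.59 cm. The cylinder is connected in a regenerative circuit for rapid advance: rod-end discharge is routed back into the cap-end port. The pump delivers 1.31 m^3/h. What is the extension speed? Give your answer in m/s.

In regeneration the rod-end outflow joins the pump flow into the cap end, so the net volume the pump must supply per unit advance equals the rod cross-section area.
Rod cross-section A_rod = π/4 × (3.59 cm)² = 10.12 cm^2
v = Q_pump / A_rod

v ≈ 0.359 m/s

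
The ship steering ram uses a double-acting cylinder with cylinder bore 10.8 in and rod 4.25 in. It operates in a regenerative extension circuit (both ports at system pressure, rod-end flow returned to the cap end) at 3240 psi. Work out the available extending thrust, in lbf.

F ≈ 46000 lbf

With equal pressure on both faces, forces on the annular region cancel; the net push is pressure × rod cross-section.
Rod cross-section A_rod = π/4 × (4.25 in)² = 14.19 in^2
F = P × A_rod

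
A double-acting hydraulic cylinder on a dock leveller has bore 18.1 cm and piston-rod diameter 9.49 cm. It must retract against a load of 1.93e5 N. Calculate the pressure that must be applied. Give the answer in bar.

Rod-side annular area A_ann = π/4 × (18.1² − 9.49²) = 186.6 cm^2
Retraction: pressure acts on the annular area.
P = F / A = 1.93e5 N / A

P ≈ 103 bar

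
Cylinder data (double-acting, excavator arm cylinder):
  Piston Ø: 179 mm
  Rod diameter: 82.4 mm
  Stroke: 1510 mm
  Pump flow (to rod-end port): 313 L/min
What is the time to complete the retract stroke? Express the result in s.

t ≈ 5.74 s

Rod-side annular area A_ann = π/4 × (179² − 82.4²) = 19830 mm^2
Swept volume V = A × L; t = V / Q = A·L / Q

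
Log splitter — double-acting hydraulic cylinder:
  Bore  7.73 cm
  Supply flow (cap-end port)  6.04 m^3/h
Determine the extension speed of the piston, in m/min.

Cap-side area A_cap = π/4 × (7.73 cm)² = 46.93 cm^2
v = Q / A

v ≈ 21.5 m/min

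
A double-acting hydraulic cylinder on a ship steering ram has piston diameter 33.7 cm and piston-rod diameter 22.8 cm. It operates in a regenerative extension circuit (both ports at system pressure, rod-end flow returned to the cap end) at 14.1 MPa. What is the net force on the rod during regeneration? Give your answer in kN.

With equal pressure on both faces, forces on the annular region cancel; the net push is pressure × rod cross-section.
Rod cross-section A_rod = π/4 × (22.8 cm)² = 408.3 cm^2
F = P × A_rod

F ≈ 576 kN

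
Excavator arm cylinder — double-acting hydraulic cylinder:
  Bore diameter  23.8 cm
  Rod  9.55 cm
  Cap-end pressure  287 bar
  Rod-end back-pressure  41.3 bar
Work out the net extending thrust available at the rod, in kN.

Cap-side area A_cap = π/4 × (23.8 cm)² = 444.9 cm^2
Rod-side annular area A_ann = π/4 × (23.8² − 9.55²) = 373.3 cm^2
Net thrust = P_cap·A_cap − P_rod·A_ann = 1277 kN − 154.2 kN

F ≈ 1120 kN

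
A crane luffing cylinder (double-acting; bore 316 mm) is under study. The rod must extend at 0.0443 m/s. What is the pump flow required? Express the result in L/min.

Cap-side area A_cap = π/4 × (316 mm)² = 78430 mm^2
Q = A × v

Q ≈ 208 L/min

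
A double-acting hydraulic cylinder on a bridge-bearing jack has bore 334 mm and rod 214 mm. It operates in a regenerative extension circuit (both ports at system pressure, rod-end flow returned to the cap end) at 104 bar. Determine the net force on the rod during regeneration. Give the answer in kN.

F ≈ 374 kN

With equal pressure on both faces, forces on the annular region cancel; the net push is pressure × rod cross-section.
Rod cross-section A_rod = π/4 × (214 mm)² = 35970 mm^2
F = P × A_rod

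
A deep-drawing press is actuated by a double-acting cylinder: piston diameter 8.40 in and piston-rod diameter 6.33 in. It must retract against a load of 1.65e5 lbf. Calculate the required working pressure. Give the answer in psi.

Rod-side annular area A_ann = π/4 × (8.40² − 6.33²) = 23.95 in^2
Retraction: pressure acts on the annular area.
P = F / A = 1.65e5 lbf / A

P ≈ 6890 psi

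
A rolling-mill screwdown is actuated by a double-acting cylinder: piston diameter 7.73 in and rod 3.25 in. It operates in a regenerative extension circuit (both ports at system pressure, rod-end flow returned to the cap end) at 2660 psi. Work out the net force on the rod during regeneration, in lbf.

F ≈ 22100 lbf

With equal pressure on both faces, forces on the annular region cancel; the net push is pressure × rod cross-section.
Rod cross-section A_rod = π/4 × (3.25 in)² = 8.296 in^2
F = P × A_rod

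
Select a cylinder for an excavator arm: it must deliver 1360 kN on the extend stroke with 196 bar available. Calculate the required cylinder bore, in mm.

D ≈ 297 mm

Extension force acts on the full piston face: F = P × (π/4)D².
D = √(4F / (πP)) = √(4 × 1360 kN / (π × 196 bar))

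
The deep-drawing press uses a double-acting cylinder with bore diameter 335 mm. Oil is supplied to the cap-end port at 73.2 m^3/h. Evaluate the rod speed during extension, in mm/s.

Cap-side area A_cap = π/4 × (335 mm)² = 88140 mm^2
v = Q / A

v ≈ 231 mm/s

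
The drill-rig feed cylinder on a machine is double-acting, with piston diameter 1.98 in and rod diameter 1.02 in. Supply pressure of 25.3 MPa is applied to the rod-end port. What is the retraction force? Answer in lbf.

Rod-side annular area A_ann = π/4 × (1.98² − 1.02²) = 2.262 in^2
On retraction the pressure acts on the annular area (bore minus rod).
F = P × A_ann

F ≈ 8300 lbf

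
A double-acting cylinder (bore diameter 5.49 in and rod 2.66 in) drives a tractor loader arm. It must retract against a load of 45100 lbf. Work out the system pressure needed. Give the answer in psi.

Rod-side annular area A_ann = π/4 × (5.49² − 2.66²) = 18.11 in^2
Retraction: pressure acts on the annular area.
P = F / A = 45100 lbf / A

P ≈ 2490 psi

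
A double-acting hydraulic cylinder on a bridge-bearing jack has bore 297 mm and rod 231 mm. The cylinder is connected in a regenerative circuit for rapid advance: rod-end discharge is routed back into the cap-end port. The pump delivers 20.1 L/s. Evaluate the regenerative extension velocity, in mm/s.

In regeneration the rod-end outflow joins the pump flow into the cap end, so the net volume the pump must supply per unit advance equals the rod cross-section area.
Rod cross-section A_rod = π/4 × (231 mm)² = 41910 mm^2
v = Q_pump / A_rod

v ≈ 480 mm/s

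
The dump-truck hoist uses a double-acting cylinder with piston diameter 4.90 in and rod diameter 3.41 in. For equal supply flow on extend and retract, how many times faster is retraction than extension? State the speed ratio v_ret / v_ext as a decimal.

v_ret/v_ext ≈ 1.94

Cap-side area A_cap = π/4 × (4.90 in)² = 18.86 in^2
Rod-side annular area A_ann = π/4 × (4.90² − 3.41²) = 9.725 in^2
For equal Q, v ∝ 1/A, so v_ret/v_ext = A_cap/A_ann.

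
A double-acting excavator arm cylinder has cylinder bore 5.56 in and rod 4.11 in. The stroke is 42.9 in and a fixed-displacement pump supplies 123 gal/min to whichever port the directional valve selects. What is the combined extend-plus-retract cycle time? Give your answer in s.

t ≈ 3.20 s

Cap-side area A_cap = π/4 × (5.56 in)² = 24.28 in^2
Rod-side annular area A_ann = π/4 × (5.56² − 4.11²) = 11.01 in^2
t_ext = A_cap·L/Q = 2.200 s
t_ret = A_ann·L/Q = 0.9976 s
t_cycle = t_ext + t_ret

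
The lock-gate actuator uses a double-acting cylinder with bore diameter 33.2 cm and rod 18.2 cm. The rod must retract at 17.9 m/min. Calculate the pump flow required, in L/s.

Q ≈ 18.1 L/s

Rod-side annular area A_ann = π/4 × (33.2² − 18.2²) = 605.5 cm^2
Q = A × v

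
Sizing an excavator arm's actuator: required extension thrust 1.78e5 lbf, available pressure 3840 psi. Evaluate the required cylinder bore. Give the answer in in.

Extension force acts on the full piston face: F = P × (π/4)D².
D = √(4F / (πP)) = √(4 × 1.78e5 lbf / (π × 3840 psi))

D ≈ 7.68 in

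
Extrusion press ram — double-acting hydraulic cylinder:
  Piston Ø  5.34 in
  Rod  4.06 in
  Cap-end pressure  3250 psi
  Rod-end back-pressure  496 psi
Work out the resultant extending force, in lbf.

Cap-side area A_cap = π/4 × (5.34 in)² = 22.40 in^2
Rod-side annular area A_ann = π/4 × (5.34² − 4.06²) = 9.450 in^2
Net thrust = P_cap·A_cap − P_rod·A_ann = 72790 lbf − 4687 lbf

F ≈ 68100 lbf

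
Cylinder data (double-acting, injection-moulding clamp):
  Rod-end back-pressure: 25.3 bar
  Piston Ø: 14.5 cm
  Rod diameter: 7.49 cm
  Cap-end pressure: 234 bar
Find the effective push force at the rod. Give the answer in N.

F ≈ 3.56e5 N

Cap-side area A_cap = π/4 × (14.5 cm)² = 165.1 cm^2
Rod-side annular area A_ann = π/4 × (14.5² − 7.49²) = 121.1 cm^2
Net thrust = P_cap·A_cap − P_rod·A_ann = 3.864e5 N − 30630 N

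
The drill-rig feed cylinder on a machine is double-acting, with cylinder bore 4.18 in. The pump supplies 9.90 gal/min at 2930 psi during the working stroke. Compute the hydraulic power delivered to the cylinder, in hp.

Hydraulic power = P × Q

W ≈ 16.9 hp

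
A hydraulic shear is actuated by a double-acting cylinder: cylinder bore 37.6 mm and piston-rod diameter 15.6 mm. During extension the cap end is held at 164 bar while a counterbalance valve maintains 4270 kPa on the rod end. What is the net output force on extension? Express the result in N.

Cap-side area A_cap = π/4 × (37.6 mm)² = 1110 mm^2
Rod-side annular area A_ann = π/4 × (37.6² − 15.6²) = 919.2 mm^2
Net thrust = P_cap·A_cap − P_rod·A_ann = 18210 N − 3925 N

F ≈ 14300 N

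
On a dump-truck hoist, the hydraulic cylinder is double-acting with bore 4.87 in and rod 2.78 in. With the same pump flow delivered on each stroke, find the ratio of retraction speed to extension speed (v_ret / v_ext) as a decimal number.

v_ret/v_ext ≈ 1.48

Cap-side area A_cap = π/4 × (4.87 in)² = 18.63 in^2
Rod-side annular area A_ann = π/4 × (4.87² − 2.78²) = 12.56 in^2
For equal Q, v ∝ 1/A, so v_ret/v_ext = A_cap/A_ann.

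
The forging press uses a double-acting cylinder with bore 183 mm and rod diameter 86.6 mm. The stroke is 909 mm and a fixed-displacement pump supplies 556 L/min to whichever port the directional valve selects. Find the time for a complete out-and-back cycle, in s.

t ≈ 4.58 s

Cap-side area A_cap = π/4 × (183 mm)² = 26300 mm^2
Rod-side annular area A_ann = π/4 × (183² − 86.6²) = 20410 mm^2
t_ext = A_cap·L/Q = 2.580 s
t_ret = A_ann·L/Q = 2.002 s
t_cycle = t_ext + t_ret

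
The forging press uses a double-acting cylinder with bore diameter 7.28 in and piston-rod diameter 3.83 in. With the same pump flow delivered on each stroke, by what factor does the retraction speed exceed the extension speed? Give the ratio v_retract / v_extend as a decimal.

v_ret/v_ext ≈ 1.38

Cap-side area A_cap = π/4 × (7.28 in)² = 41.62 in^2
Rod-side annular area A_ann = π/4 × (7.28² − 3.83²) = 30.10 in^2
For equal Q, v ∝ 1/A, so v_ret/v_ext = A_cap/A_ann.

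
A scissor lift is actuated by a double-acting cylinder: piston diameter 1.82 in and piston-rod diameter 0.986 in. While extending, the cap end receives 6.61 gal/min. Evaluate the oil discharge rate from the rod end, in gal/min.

Q_out ≈ 4.67 gal/min

Cap-side area A_cap = π/4 × (1.82 in)² = 2.602 in^2
Rod-side annular area A_ann = π/4 × (1.82² − 0.986²) = 1.838 in^2
Piston speed v = Q_in/A_cap; rod-end outflow Q_out = v × A_ann = Q_in × A_ann/A_cap.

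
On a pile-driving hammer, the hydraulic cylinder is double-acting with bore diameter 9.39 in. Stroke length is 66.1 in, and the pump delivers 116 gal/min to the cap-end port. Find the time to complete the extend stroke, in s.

t ≈ 10.2 s

Cap-side area A_cap = π/4 × (9.39 in)² = 69.25 in^2
Swept volume V = A × L; t = V / Q = A·L / Q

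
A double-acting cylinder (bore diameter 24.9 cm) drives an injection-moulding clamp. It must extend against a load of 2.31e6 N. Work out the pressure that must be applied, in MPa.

P ≈ 47.4 MPa

Cap-side area A_cap = π/4 × (24.9 cm)² = 487.0 cm^2
P = F / A = 2.31e6 N / A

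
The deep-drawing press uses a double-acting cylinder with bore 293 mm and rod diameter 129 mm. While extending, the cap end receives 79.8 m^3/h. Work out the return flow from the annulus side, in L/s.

Cap-side area A_cap = π/4 × (293 mm)² = 67430 mm^2
Rod-side annular area A_ann = π/4 × (293² − 129²) = 54360 mm^2
Piston speed v = Q_in/A_cap; rod-end outflow Q_out = v × A_ann = Q_in × A_ann/A_cap.

Q_out ≈ 17.9 L/s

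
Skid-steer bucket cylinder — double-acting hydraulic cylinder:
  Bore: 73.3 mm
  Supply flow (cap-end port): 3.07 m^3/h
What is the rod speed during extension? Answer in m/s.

Cap-side area A_cap = π/4 × (73.3 mm)² = 4220 mm^2
v = Q / A

v ≈ 0.202 m/s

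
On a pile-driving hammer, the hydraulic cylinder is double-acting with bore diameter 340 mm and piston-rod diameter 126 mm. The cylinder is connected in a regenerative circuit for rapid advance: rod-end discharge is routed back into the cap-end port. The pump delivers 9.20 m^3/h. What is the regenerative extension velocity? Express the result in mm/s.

In regeneration the rod-end outflow joins the pump flow into the cap end, so the net volume the pump must supply per unit advance equals the rod cross-section area.
Rod cross-section A_rod = π/4 × (126 mm)² = 12470 mm^2
v = Q_pump / A_rod

v ≈ 205 mm/s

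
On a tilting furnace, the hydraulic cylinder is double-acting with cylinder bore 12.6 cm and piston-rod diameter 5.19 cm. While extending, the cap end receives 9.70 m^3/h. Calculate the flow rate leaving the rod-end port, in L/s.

Q_out ≈ 2.24 L/s

Cap-side area A_cap = π/4 × (12.6 cm)² = 124.7 cm^2
Rod-side annular area A_ann = π/4 × (12.6² − 5.19²) = 103.5 cm^2
Piston speed v = Q_in/A_cap; rod-end outflow Q_out = v × A_ann = Q_in × A_ann/A_cap.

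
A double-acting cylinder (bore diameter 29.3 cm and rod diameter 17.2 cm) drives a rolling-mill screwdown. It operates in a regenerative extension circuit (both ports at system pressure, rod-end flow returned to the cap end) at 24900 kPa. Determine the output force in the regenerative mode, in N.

F ≈ 5.79e5 N

With equal pressure on both faces, forces on the annular region cancel; the net push is pressure × rod cross-section.
Rod cross-section A_rod = π/4 × (17.2 cm)² = 232.4 cm^2
F = P × A_rod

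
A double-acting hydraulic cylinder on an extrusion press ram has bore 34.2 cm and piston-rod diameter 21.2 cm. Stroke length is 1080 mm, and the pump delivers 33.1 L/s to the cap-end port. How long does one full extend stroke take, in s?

t ≈ 3.00 s

Cap-side area A_cap = π/4 × (34.2 cm)² = 918.6 cm^2
Swept volume V = A × L; t = V / Q = A·L / Q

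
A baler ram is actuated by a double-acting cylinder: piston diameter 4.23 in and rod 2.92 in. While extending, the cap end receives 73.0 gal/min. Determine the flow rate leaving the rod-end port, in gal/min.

Q_out ≈ 38.2 gal/min

Cap-side area A_cap = π/4 × (4.23 in)² = 14.05 in^2
Rod-side annular area A_ann = π/4 × (4.23² − 2.92²) = 7.356 in^2
Piston speed v = Q_in/A_cap; rod-end outflow Q_out = v × A_ann = Q_in × A_ann/A_cap.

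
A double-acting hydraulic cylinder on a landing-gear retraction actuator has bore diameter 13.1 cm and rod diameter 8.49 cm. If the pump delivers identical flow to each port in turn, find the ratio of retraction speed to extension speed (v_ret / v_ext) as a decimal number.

Cap-side area A_cap = π/4 × (13.1 cm)² = 134.8 cm^2
Rod-side annular area A_ann = π/4 × (13.1² − 8.49²) = 78.17 cm^2
For equal Q, v ∝ 1/A, so v_ret/v_ext = A_cap/A_ann.

v_ret/v_ext ≈ 1.72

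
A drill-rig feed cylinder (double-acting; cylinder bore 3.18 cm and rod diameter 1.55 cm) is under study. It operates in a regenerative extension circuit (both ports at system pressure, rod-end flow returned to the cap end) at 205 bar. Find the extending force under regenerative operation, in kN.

With equal pressure on both faces, forces on the annular region cancel; the net push is pressure × rod cross-section.
Rod cross-section A_rod = π/4 × (1.55 cm)² = 1.887 cm^2
F = P × A_rod

F ≈ 3.87 kN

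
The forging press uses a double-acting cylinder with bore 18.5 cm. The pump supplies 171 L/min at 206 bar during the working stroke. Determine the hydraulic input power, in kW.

W ≈ 58.7 kW

Hydraulic power = P × Q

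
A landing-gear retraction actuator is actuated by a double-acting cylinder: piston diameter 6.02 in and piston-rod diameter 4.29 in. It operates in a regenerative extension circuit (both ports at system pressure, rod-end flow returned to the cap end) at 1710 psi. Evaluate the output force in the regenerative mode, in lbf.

F ≈ 24700 lbf

With equal pressure on both faces, forces on the annular region cancel; the net push is pressure × rod cross-section.
Rod cross-section A_rod = π/4 × (4.29 in)² = 14.45 in^2
F = P × A_rod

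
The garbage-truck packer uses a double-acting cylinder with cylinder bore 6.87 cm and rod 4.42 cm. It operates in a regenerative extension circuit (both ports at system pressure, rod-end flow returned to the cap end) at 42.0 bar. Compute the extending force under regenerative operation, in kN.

F ≈ 6.44 kN

With equal pressure on both faces, forces on the annular region cancel; the net push is pressure × rod cross-section.
Rod cross-section A_rod = π/4 × (4.42 cm)² = 15.34 cm^2
F = P × A_rod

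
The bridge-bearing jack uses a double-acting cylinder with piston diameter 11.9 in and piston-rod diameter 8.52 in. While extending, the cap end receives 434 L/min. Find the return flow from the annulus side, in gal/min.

Cap-side area A_cap = π/4 × (11.9 in)² = 111.2 in^2
Rod-side annular area A_ann = π/4 × (11.9² − 8.52²) = 54.21 in^2
Piston speed v = Q_in/A_cap; rod-end outflow Q_out = v × A_ann = Q_in × A_ann/A_cap.

Q_out ≈ 55.9 gal/min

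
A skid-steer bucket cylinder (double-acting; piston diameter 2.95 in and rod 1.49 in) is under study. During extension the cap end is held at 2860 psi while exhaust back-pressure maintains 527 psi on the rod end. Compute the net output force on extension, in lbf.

F ≈ 16900 lbf

Cap-side area A_cap = π/4 × (2.95 in)² = 6.835 in^2
Rod-side annular area A_ann = π/4 × (2.95² − 1.49²) = 5.091 in^2
Net thrust = P_cap·A_cap − P_rod·A_ann = 19550 lbf − 2683 lbf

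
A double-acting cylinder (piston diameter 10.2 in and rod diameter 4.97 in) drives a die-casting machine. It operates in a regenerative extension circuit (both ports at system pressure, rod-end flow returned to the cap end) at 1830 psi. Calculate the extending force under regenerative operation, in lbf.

F ≈ 35500 lbf

With equal pressure on both faces, forces on the annular region cancel; the net push is pressure × rod cross-section.
Rod cross-section A_rod = π/4 × (4.97 in)² = 19.40 in^2
F = P × A_rod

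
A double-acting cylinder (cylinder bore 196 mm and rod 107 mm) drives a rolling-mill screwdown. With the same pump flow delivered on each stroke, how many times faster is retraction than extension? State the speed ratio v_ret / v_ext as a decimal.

v_ret/v_ext ≈ 1.42

Cap-side area A_cap = π/4 × (196 mm)² = 30170 mm^2
Rod-side annular area A_ann = π/4 × (196² − 107²) = 21180 mm^2
For equal Q, v ∝ 1/A, so v_ret/v_ext = A_cap/A_ann.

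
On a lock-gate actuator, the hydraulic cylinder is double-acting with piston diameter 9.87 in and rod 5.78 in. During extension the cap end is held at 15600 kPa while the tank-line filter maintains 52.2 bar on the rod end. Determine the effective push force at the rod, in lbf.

F ≈ 1.35e5 lbf

Cap-side area A_cap = π/4 × (9.87 in)² = 76.51 in^2
Rod-side annular area A_ann = π/4 × (9.87² − 5.78²) = 50.27 in^2
Net thrust = P_cap·A_cap − P_rod·A_ann = 1.731e5 lbf − 38060 lbf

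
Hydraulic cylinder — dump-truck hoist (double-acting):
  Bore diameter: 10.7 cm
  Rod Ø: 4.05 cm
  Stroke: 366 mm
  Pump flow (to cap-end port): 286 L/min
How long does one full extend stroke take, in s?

Cap-side area A_cap = π/4 × (10.7 cm)² = 89.92 cm^2
Swept volume V = A × L; t = V / Q = A·L / Q

t ≈ 0.690 s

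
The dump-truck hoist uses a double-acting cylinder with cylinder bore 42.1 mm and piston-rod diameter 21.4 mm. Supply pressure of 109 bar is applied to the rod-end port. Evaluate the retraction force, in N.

Rod-side annular area A_ann = π/4 × (42.1² − 21.4²) = 1032 mm^2
On retraction the pressure acts on the annular area (bore minus rod).
F = P × A_ann

F ≈ 11300 N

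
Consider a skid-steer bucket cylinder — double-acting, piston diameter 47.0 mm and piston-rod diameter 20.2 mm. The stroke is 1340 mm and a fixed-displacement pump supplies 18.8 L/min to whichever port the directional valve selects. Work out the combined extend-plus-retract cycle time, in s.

t ≈ 13.5 s

Cap-side area A_cap = π/4 × (47.0 mm)² = 1735 mm^2
Rod-side annular area A_ann = π/4 × (47.0² − 20.2²) = 1414 mm^2
t_ext = A_cap·L/Q = 7.420 s
t_ret = A_ann·L/Q = 6.049 s
t_cycle = t_ext + t_ret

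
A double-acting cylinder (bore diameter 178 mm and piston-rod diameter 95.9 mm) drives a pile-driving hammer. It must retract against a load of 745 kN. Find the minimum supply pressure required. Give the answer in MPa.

P ≈ 42.2 MPa

Rod-side annular area A_ann = π/4 × (178² − 95.9²) = 17660 mm^2
Retraction: pressure acts on the annular area.
P = F / A = 745 kN / A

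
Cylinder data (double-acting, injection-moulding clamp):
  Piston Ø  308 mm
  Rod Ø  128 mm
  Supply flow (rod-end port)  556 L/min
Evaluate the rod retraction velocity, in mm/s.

Rod-side annular area A_ann = π/4 × (308² − 128²) = 61640 mm^2
Flow into the rod-end port fills the annular volume.
v = Q / A

v ≈ 150 mm/s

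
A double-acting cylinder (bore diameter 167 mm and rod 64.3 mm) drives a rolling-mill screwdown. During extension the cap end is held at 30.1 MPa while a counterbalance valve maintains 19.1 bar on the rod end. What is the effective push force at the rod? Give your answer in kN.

F ≈ 624 kN

Cap-side area A_cap = π/4 × (167 mm)² = 21900 mm^2
Rod-side annular area A_ann = π/4 × (167² − 64.3²) = 18660 mm^2
Net thrust = P_cap·A_cap − P_rod·A_ann = 659.3 kN − 35.63 kN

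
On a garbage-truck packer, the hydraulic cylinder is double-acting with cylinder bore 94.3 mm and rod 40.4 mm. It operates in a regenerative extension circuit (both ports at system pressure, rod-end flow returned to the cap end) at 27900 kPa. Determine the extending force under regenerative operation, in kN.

F ≈ 35.8 kN

With equal pressure on both faces, forces on the annular region cancel; the net push is pressure × rod cross-section.
Rod cross-section A_rod = π/4 × (40.4 mm)² = 1282 mm^2
F = P × A_rod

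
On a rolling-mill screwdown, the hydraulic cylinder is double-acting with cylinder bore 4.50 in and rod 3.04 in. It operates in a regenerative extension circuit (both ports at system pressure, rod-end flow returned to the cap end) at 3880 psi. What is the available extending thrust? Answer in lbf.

F ≈ 28200 lbf

With equal pressure on both faces, forces on the annular region cancel; the net push is pressure × rod cross-section.
Rod cross-section A_rod = π/4 × (3.04 in)² = 7.258 in^2
F = P × A_rod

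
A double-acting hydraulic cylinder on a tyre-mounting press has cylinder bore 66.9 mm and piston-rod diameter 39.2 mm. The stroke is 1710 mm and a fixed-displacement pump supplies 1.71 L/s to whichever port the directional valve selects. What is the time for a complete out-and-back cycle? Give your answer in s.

t ≈ 5.82 s

Cap-side area A_cap = π/4 × (66.9 mm)² = 3515 mm^2
Rod-side annular area A_ann = π/4 × (66.9² − 39.2²) = 2308 mm^2
t_ext = A_cap·L/Q = 3.515 s
t_ret = A_ann·L/Q = 2.308 s
t_cycle = t_ext + t_ret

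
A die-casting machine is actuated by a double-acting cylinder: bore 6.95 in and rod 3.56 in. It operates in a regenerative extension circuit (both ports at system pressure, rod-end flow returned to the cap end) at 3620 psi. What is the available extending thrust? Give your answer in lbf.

F ≈ 36000 lbf

With equal pressure on both faces, forces on the annular region cancel; the net push is pressure × rod cross-section.
Rod cross-section A_rod = π/4 × (3.56 in)² = 9.954 in^2
F = P × A_rod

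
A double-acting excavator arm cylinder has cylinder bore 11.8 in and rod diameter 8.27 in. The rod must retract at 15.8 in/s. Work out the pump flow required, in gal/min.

Q ≈ 228 gal/min

Rod-side annular area A_ann = π/4 × (11.8² − 8.27²) = 55.64 in^2
Q = A × v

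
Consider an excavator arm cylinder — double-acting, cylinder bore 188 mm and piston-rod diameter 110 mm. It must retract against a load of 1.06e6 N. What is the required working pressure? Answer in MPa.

Rod-side annular area A_ann = π/4 × (188² − 110²) = 18260 mm^2
Retraction: pressure acts on the annular area.
P = F / A = 1.06e6 N / A

P ≈ 58.1 MPa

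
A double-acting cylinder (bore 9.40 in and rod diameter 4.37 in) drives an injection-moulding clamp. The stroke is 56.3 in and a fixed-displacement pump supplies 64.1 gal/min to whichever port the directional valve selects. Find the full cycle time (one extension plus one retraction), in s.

Cap-side area A_cap = π/4 × (9.40 in)² = 69.40 in^2
Rod-side annular area A_ann = π/4 × (9.40² − 4.37²) = 54.40 in^2
t_ext = A_cap·L/Q = 15.83 s
t_ret = A_ann·L/Q = 12.41 s
t_cycle = t_ext + t_ret

t ≈ 28.2 s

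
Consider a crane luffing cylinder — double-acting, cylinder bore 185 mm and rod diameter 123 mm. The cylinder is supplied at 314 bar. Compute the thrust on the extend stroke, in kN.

Cap-side area A_cap = π/4 × (185 mm)² = 26880 mm^2
F = P × A_cap = 314 bar × A_cap

F ≈ 844 kN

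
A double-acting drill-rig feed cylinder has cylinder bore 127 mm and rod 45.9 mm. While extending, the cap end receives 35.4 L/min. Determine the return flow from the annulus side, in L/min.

Q_out ≈ 30.8 L/min

Cap-side area A_cap = π/4 × (127 mm)² = 12670 mm^2
Rod-side annular area A_ann = π/4 × (127² − 45.9²) = 11010 mm^2
Piston speed v = Q_in/A_cap; rod-end outflow Q_out = v × A_ann = Q_in × A_ann/A_cap.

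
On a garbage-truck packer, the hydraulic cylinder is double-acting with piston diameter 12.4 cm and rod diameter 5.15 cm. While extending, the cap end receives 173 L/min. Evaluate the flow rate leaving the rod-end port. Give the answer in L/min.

Cap-side area A_cap = π/4 × (12.4 cm)² = 120.8 cm^2
Rod-side annular area A_ann = π/4 × (12.4² − 5.15²) = 99.93 cm^2
Piston speed v = Q_in/A_cap; rod-end outflow Q_out = v × A_ann = Q_in × A_ann/A_cap.

Q_out ≈ 143 L/min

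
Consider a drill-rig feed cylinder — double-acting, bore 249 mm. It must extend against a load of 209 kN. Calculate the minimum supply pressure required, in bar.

Cap-side area A_cap = π/4 × (249 mm)² = 48700 mm^2
P = F / A = 209 kN / A

P ≈ 42.9 bar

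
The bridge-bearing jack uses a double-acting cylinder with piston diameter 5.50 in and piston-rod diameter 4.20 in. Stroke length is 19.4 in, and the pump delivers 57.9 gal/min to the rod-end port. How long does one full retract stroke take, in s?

t ≈ 0.862 s

Rod-side annular area A_ann = π/4 × (5.50² − 4.20²) = 9.904 in^2
Swept volume V = A × L; t = V / Q = A·L / Q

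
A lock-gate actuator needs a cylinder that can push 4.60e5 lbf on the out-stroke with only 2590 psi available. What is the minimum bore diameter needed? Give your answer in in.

D ≈ 15.0 in

Extension force acts on the full piston face: F = P × (π/4)D².
D = √(4F / (πP)) = √(4 × 4.60e5 lbf / (π × 2590 psi))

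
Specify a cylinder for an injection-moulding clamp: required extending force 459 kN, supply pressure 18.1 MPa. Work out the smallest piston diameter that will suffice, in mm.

D ≈ 180 mm

Extension force acts on the full piston face: F = P × (π/4)D².
D = √(4F / (πP)) = √(4 × 459 kN / (π × 18.1 MPa))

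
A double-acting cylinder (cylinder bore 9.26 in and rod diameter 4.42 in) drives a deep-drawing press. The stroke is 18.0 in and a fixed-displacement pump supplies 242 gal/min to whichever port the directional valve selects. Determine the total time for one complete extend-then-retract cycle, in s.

Cap-side area A_cap = π/4 × (9.26 in)² = 67.35 in^2
Rod-side annular area A_ann = π/4 × (9.26² − 4.42²) = 52.00 in^2
t_ext = A_cap·L/Q = 1.301 s
t_ret = A_ann·L/Q = 1.005 s
t_cycle = t_ext + t_ret

t ≈ 2.31 s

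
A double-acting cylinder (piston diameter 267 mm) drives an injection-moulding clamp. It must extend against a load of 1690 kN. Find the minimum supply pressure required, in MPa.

P ≈ 30.2 MPa

Cap-side area A_cap = π/4 × (267 mm)² = 55990 mm^2
P = F / A = 1690 kN / A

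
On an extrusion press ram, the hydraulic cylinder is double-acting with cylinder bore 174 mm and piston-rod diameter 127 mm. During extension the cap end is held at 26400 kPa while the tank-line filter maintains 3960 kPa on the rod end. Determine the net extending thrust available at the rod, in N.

Cap-side area A_cap = π/4 × (174 mm)² = 23780 mm^2
Rod-side annular area A_ann = π/4 × (174² − 127²) = 11110 mm^2
Net thrust = P_cap·A_cap − P_rod·A_ann = 6.278e5 N − 44000 N

F ≈ 5.84e5 N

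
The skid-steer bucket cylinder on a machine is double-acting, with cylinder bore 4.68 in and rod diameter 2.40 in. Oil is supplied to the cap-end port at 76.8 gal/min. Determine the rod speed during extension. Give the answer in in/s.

Cap-side area A_cap = π/4 × (4.68 in)² = 17.20 in^2
v = Q / A

v ≈ 17.2 in/s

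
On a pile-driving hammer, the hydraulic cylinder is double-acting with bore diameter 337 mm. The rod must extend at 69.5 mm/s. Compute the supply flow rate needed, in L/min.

Cap-side area A_cap = π/4 × (337 mm)² = 89200 mm^2
Q = A × v

Q ≈ 372 L/min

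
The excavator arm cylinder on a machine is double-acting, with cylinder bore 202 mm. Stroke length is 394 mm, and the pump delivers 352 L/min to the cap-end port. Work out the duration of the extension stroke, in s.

Cap-side area A_cap = π/4 × (202 mm)² = 32050 mm^2
Swept volume V = A × L; t = V / Q = A·L / Q

t ≈ 2.15 s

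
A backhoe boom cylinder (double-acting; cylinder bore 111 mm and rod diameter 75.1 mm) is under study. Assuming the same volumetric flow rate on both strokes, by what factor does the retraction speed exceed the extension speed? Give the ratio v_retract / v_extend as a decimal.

v_ret/v_ext ≈ 1.84

Cap-side area A_cap = π/4 × (111 mm)² = 9677 mm^2
Rod-side annular area A_ann = π/4 × (111² − 75.1²) = 5247 mm^2
For equal Q, v ∝ 1/A, so v_ret/v_ext = A_cap/A_ann.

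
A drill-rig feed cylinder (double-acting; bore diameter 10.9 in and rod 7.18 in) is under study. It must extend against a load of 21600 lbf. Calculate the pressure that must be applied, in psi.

P ≈ 231 psi

Cap-side area A_cap = π/4 × (10.9 in)² = 93.31 in^2
P = F / A = 21600 lbf / A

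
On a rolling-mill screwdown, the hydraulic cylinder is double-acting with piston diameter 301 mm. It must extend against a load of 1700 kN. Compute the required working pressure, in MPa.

Cap-side area A_cap = π/4 × (301 mm)² = 71160 mm^2
P = F / A = 1700 kN / A

P ≈ 23.9 MPa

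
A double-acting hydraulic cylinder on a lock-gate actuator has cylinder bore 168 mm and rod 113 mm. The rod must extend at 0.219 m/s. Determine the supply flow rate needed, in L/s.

Q ≈ 4.85 L/s

Cap-side area A_cap = π/4 × (168 mm)² = 22170 mm^2
Q = A × v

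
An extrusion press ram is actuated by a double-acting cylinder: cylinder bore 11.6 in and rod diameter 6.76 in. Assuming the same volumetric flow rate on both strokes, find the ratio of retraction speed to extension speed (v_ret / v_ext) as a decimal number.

Cap-side area A_cap = π/4 × (11.6 in)² = 105.7 in^2
Rod-side annular area A_ann = π/4 × (11.6² − 6.76²) = 69.79 in^2
For equal Q, v ∝ 1/A, so v_ret/v_ext = A_cap/A_ann.

v_ret/v_ext ≈ 1.51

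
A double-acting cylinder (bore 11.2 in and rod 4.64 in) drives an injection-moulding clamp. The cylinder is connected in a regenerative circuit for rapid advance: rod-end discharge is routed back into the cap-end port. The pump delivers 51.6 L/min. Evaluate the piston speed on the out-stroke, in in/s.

In regeneration the rod-end outflow joins the pump flow into the cap end, so the net volume the pump must supply per unit advance equals the rod cross-section area.
Rod cross-section A_rod = π/4 × (4.64 in)² = 16.91 in^2
v = Q_pump / A_rod

v ≈ 3.10 in/s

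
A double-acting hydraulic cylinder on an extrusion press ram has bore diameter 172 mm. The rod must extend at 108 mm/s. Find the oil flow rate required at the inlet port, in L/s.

Cap-side area A_cap = π/4 × (172 mm)² = 23240 mm^2
Q = A × v

Q ≈ 2.51 L/s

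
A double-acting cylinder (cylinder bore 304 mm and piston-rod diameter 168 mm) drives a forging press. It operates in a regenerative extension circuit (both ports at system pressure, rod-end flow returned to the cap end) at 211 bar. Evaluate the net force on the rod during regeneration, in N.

F ≈ 4.68e5 N

With equal pressure on both faces, forces on the annular region cancel; the net push is pressure × rod cross-section.
Rod cross-section A_rod = π/4 × (168 mm)² = 22170 mm^2
F = P × A_rod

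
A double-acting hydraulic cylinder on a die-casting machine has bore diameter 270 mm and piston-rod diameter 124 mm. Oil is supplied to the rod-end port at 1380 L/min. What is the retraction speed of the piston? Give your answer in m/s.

Rod-side annular area A_ann = π/4 × (270² − 124²) = 45180 mm^2
Flow into the rod-end port fills the annular volume.
v = Q / A

v ≈ 0.509 m/s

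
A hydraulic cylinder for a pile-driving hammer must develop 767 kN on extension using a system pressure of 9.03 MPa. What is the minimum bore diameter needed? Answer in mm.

D ≈ 329 mm

Extension force acts on the full piston face: F = P × (π/4)D².
D = √(4F / (πP)) = √(4 × 767 kN / (π × 9.03 MPa))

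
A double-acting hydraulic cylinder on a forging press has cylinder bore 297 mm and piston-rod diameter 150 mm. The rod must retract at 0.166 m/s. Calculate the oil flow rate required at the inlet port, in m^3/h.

Q ≈ 30.8 m^3/h

Rod-side annular area A_ann = π/4 × (297² − 150²) = 51610 mm^2
Q = A × v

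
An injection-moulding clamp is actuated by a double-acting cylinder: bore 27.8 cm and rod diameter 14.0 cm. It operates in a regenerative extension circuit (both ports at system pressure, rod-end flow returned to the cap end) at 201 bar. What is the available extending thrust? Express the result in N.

F ≈ 3.09e5 N

With equal pressure on both faces, forces on the annular region cancel; the net push is pressure × rod cross-section.
Rod cross-section A_rod = π/4 × (14.0 cm)² = 153.9 cm^2
F = P × A_rod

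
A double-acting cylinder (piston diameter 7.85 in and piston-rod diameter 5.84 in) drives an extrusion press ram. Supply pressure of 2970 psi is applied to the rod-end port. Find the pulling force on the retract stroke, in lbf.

Rod-side annular area A_ann = π/4 × (7.85² − 5.84²) = 21.61 in^2
On retraction the pressure acts on the annular area (bore minus rod).
F = P × A_ann

F ≈ 64200 lbf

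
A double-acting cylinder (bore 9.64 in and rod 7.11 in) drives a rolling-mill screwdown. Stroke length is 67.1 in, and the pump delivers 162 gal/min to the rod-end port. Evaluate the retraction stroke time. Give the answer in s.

t ≈ 3.58 s

Rod-side annular area A_ann = π/4 × (9.64² − 7.11²) = 33.28 in^2
Swept volume V = A × L; t = V / Q = A·L / Q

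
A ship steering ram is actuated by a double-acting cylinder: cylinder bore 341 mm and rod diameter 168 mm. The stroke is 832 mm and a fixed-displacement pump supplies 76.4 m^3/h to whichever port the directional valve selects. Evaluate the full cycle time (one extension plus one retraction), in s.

Cap-side area A_cap = π/4 × (341 mm)² = 91330 mm^2
Rod-side annular area A_ann = π/4 × (341² − 168²) = 69160 mm^2
t_ext = A_cap·L/Q = 3.580 s
t_ret = A_ann·L/Q = 2.711 s
t_cycle = t_ext + t_ret

t ≈ 6.29 s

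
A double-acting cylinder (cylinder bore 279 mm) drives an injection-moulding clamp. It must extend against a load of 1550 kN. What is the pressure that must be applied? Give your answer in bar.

P ≈ 254 bar

Cap-side area A_cap = π/4 × (279 mm)² = 61140 mm^2
P = F / A = 1550 kN / A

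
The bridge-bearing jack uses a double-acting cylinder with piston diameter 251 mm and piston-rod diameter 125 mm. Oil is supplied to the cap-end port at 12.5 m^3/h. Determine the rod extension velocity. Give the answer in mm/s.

v ≈ 70.2 mm/s

Cap-side area A_cap = π/4 × (251 mm)² = 49480 mm^2
v = Q / A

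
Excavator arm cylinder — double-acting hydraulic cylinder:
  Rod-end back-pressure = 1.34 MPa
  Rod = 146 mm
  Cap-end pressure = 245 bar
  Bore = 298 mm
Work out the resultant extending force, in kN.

F ≈ 1640 kN

Cap-side area A_cap = π/4 × (298 mm)² = 69750 mm^2
Rod-side annular area A_ann = π/4 × (298² − 146²) = 53000 mm^2
Net thrust = P_cap·A_cap − P_rod·A_ann = 1709 kN − 71.03 kN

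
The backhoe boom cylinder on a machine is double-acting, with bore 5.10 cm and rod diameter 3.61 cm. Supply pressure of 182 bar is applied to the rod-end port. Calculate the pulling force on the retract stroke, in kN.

F ≈ 18.6 kN

Rod-side annular area A_ann = π/4 × (5.10² − 3.61²) = 10.19 cm^2
On retraction the pressure acts on the annular area (bore minus rod).
F = P × A_ann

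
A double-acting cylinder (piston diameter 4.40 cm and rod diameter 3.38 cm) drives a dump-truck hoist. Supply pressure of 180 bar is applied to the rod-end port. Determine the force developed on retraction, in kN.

F ≈ 11.2 kN

Rod-side annular area A_ann = π/4 × (4.40² − 3.38²) = 6.233 cm^2
On retraction the pressure acts on the annular area (bore minus rod).
F = P × A_ann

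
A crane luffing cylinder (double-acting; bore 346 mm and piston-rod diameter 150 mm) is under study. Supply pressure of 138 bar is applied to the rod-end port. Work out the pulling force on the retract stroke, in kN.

F ≈ 1050 kN

Rod-side annular area A_ann = π/4 × (346² − 150²) = 76350 mm^2
On retraction the pressure acts on the annular area (bore minus rod).
F = P × A_ann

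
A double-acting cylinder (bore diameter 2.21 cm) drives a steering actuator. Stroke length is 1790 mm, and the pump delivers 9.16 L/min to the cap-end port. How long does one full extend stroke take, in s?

Cap-side area A_cap = π/4 × (2.21 cm)² = 3.836 cm^2
Swept volume V = A × L; t = V / Q = A·L / Q

t ≈ 4.50 s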